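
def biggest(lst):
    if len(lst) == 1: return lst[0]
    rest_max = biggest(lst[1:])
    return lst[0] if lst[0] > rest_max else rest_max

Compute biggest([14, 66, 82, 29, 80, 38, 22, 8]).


biggest([14, 66, 82, 29, 80, 38, 22, 8]): compare 14 with biggest([66, 82, 29, 80, 38, 22, 8])
biggest([66, 82, 29, 80, 38, 22, 8]): compare 66 with biggest([82, 29, 80, 38, 22, 8])
biggest([82, 29, 80, 38, 22, 8]): compare 82 with biggest([29, 80, 38, 22, 8])
biggest([29, 80, 38, 22, 8]): compare 29 with biggest([80, 38, 22, 8])
biggest([80, 38, 22, 8]): compare 80 with biggest([38, 22, 8])
biggest([38, 22, 8]): compare 38 with biggest([22, 8])
biggest([22, 8]): compare 22 with biggest([8])
biggest([8]) = 8  (base case)
Compare 22 with 8 -> 22
Compare 38 with 22 -> 38
Compare 80 with 38 -> 80
Compare 29 with 80 -> 80
Compare 82 with 80 -> 82
Compare 66 with 82 -> 82
Compare 14 with 82 -> 82

82


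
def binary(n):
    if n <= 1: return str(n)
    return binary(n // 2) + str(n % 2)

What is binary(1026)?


binary(1026) = binary(513) + '0'
binary(513) = binary(256) + '1'
binary(256) = binary(128) + '0'
binary(128) = binary(64) + '0'
binary(64) = binary(32) + '0'
binary(32) = binary(16) + '0'
binary(16) = binary(8) + '0'
binary(8) = binary(4) + '0'
binary(4) = binary(2) + '0'
binary(2) = binary(1) + '0'
binary(1) = '1'  (base case)
Concatenating: '1' + '0' + '0' + '0' + '0' + '0' + '0' + '0' + '0' + '1' + '0' = '10000000010'

10000000010


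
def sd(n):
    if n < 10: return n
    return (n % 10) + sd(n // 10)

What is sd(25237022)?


sd(25237022) = 2 + sd(2523702)
sd(2523702) = 2 + sd(252370)
sd(252370) = 0 + sd(25237)
sd(25237) = 7 + sd(2523)
sd(2523) = 3 + sd(252)
sd(252) = 2 + sd(25)
sd(25) = 5 + sd(2)
sd(2) = 2  (base case)
Total: 2 + 2 + 0 + 7 + 3 + 2 + 5 + 2 = 23

23


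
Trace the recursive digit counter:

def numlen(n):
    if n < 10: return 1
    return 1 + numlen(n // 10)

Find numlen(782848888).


numlen(782848888) = 1 + numlen(78284888)
numlen(78284888) = 1 + numlen(7828488)
numlen(7828488) = 1 + numlen(782848)
numlen(782848) = 1 + numlen(78284)
numlen(78284) = 1 + numlen(7828)
numlen(7828) = 1 + numlen(782)
numlen(782) = 1 + numlen(78)
numlen(78) = 1 + numlen(7)
numlen(7) = 1  (base case: 7 < 10)
Unwinding: 1 + 1 + 1 + 1 + 1 + 1 + 1 + 1 + 1 = 9

9


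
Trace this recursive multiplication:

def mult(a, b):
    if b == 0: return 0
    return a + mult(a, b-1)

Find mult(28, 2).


mult(28, 2) = 28 + mult(28, 1)
mult(28, 1) = 28 + mult(28, 0)
mult(28, 0) = 0  (base case)
Total: 28 + 28 + 0 = 56

56


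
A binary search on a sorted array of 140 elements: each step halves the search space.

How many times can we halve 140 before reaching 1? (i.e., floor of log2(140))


140 / 2 = 70
70 / 2 = 35
35 / 2 = 17
17 / 2 = 8
8 / 2 = 4
4 / 2 = 2
2 / 2 = 1
Reached 1 after 7 halvings

7


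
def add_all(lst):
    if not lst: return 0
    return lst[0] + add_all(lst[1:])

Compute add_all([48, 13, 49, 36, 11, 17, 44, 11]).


add_all([48, 13, 49, 36, 11, 17, 44, 11]) = 48 + add_all([13, 49, 36, 11, 17, 44, 11])
add_all([13, 49, 36, 11, 17, 44, 11]) = 13 + add_all([49, 36, 11, 17, 44, 11])
add_all([49, 36, 11, 17, 44, 11]) = 49 + add_all([36, 11, 17, 44, 11])
add_all([36, 11, 17, 44, 11]) = 36 + add_all([11, 17, 44, 11])
add_all([11, 17, 44, 11]) = 11 + add_all([17, 44, 11])
add_all([17, 44, 11]) = 17 + add_all([44, 11])
add_all([44, 11]) = 44 + add_all([11])
add_all([11]) = 11 + add_all([])
add_all([]) = 0  (base case)
Total: 48 + 13 + 49 + 36 + 11 + 17 + 44 + 11 + 0 = 229

229


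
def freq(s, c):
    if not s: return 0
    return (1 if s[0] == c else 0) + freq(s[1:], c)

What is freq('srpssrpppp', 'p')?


s[0]='s' != 'p' -> 0
s[0]='r' != 'p' -> 0
s[0]='p' == 'p' -> 1
s[0]='s' != 'p' -> 0
s[0]='s' != 'p' -> 0
s[0]='r' != 'p' -> 0
s[0]='p' == 'p' -> 1
s[0]='p' == 'p' -> 1
s[0]='p' == 'p' -> 1
s[0]='p' == 'p' -> 1
Sum: 0 + 0 + 1 + 0 + 0 + 0 + 1 + 1 + 1 + 1 = 5

5


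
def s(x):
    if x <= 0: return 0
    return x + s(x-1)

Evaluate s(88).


s(88)
= 88 + 87 + 86 + 85 + 84 + 83 + 82 + 81 + 80 + 79 + 78 + 77 + 76 + 75 + 74 + 73 + 72 + 71 + 70 + 69 + 68 + 67 + 66 + 65 + 64 + 63 + 62 + 61 + 60 + 59 + 58 + 57 + 56 + 55 + 54 + 53 + 52 + 51 + 50 + 49 + 48 + 47 + 46 + 45 + 44 + 43 + 42 + 41 + 40 + 39 + 38 + 37 + 36 + 35 + 34 + 33 + 32 + 31 + 30 + 29 + 28 + 27 + 26 + 25 + 24 + 23 + 22 + 21 + 20 + 19 + 18 + 17 + 16 + 15 + 14 + 13 + 12 + 11 + 10 + 9 + 8 + 7 + 6 + 5 + 4 + 3 + 2 + 1 + s(0)
= 88 + 87 + 86 + 85 + 84 + 83 + 82 + 81 + 80 + 79 + 78 + 77 + 76 + 75 + 74 + 73 + 72 + 71 + 70 + 69 + 68 + 67 + 66 + 65 + 64 + 63 + 62 + 61 + 60 + 59 + 58 + 57 + 56 + 55 + 54 + 53 + 52 + 51 + 50 + 49 + 48 + 47 + 46 + 45 + 44 + 43 + 42 + 41 + 40 + 39 + 38 + 37 + 36 + 35 + 34 + 33 + 32 + 31 + 30 + 29 + 28 + 27 + 26 + 25 + 24 + 23 + 22 + 21 + 20 + 19 + 18 + 17 + 16 + 15 + 14 + 13 + 12 + 11 + 10 + 9 + 8 + 7 + 6 + 5 + 4 + 3 + 2 + 1 + 0
= 3916

3916


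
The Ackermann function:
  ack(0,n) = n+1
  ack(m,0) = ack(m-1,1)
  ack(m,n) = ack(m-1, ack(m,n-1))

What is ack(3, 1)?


ack(3, 1) = ack(2, ack(3, 0))
  ack(3, 0) = ack(2, 1)
    ack(2, 1) = ack(1, ack(2, 0))
      ack(2, 0) = ack(1, 1)
        ack(1, 1) = ack(0, ack(1, 0))
          ack(1, 0) = ack(0, 1)
          ack(0, 1) = 2
          = ack(0, 2)
          ack(0, 2) = 3
      = ack(1, 3)
      ack(1, 3) = ack(0, ack(1, 2))
        ack(1, 2) = ack(0, ack(1, 1))
          ack(1, 1) = ack(0, ack(1, 0))
          ack(1, 0) = ack(0, 1)
          ack(0, 1) = 2
            = ack(0, 2)
          ack(0, 2) = 3
          = ack(0, 3)
          ack(0, 3) = 4
        = ack(0, 4)
        ack(0, 4) = 5
  = ack(2, 5)
  ack(2, 5) = ack(1, ack(2, 4))
    ack(2, 4) = ack(1, ack(2, 3))
      ack(2, 3) = ack(1, ack(2, 2))
... (trace truncated)
Result: ack(3, 1) = 13

13


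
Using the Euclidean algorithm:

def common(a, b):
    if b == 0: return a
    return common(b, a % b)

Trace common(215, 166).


common(215, 166) = common(166, 49)
common(166, 49) = common(49, 19)
common(49, 19) = common(19, 11)
common(19, 11) = common(11, 8)
common(11, 8) = common(8, 3)
common(8, 3) = common(3, 2)
common(3, 2) = common(2, 1)
common(2, 1) = common(1, 0)
common(1, 0) = 1  (base case)

1


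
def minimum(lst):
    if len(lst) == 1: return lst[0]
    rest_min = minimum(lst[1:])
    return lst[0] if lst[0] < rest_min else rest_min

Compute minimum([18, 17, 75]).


minimum([18, 17, 75]): compare 18 with minimum([17, 75])
minimum([17, 75]): compare 17 with minimum([75])
minimum([75]) = 75  (base case)
Compare 17 with 75 -> 17
Compare 18 with 17 -> 17

17


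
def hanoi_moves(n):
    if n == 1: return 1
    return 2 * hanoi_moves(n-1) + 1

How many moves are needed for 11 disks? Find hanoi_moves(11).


hanoi_moves(11) = 2 * hanoi_moves(10) + 1
hanoi_moves(10) = 2 * hanoi_moves(9) + 1
hanoi_moves(9) = 2 * hanoi_moves(8) + 1
hanoi_moves(8) = 2 * hanoi_moves(7) + 1
hanoi_moves(7) = 2 * hanoi_moves(6) + 1
hanoi_moves(6) = 2 * hanoi_moves(5) + 1
hanoi_moves(5) = 2 * hanoi_moves(4) + 1
hanoi_moves(4) = 2 * hanoi_moves(3) + 1
hanoi_moves(3) = 2 * hanoi_moves(2) + 1
hanoi_moves(2) = 2 * hanoi_moves(1) + 1
hanoi_moves(1) = 1  (base case)
hanoi_moves(2) = 2 * 1 + 1 = 3
hanoi_moves(3) = 2 * 3 + 1 = 7
hanoi_moves(4) = 2 * 7 + 1 = 15
hanoi_moves(5) = 2 * 15 + 1 = 31
hanoi_moves(6) = 2 * 31 + 1 = 63
hanoi_moves(7) = 2 * 63 + 1 = 127
hanoi_moves(8) = 2 * 127 + 1 = 255
hanoi_moves(9) = 2 * 255 + 1 = 511
hanoi_moves(10) = 2 * 511 + 1 = 1023
hanoi_moves(11) = 2 * 1023 + 1 = 2047

2047


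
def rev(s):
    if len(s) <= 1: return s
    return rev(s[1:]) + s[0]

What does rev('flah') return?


rev('flah') = rev('lah') + 'f'
rev('lah') = rev('ah') + 'l'
rev('ah') = rev('h') + 'a'
rev('h') = 'h'  (base case)
Concatenating: 'h' + 'a' + 'l' + 'f' = 'half'

half


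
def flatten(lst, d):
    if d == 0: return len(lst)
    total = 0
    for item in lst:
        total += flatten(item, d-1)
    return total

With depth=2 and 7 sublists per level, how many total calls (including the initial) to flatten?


At depth 0 (root): 1 call
At depth 1: each of 1 parents calls flatten on 7 children = 7 calls
At depth 2: each of 7 parents calls flatten on 7 children = 49 calls
Total: 1 + 7 + 49 = 57

57


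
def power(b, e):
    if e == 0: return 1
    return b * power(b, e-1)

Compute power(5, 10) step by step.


power(5, 10)
= 5 * power(5, 9)
= 5 * 5 * power(5, 8)
= 5 * 5 * 5 * power(5, 7)
= 5 * 5 * 5 * 5 * power(5, 6)
= 5 * 5 * 5 * 5 * 5 * power(5, 5)
= 5 * 5 * 5 * 5 * 5 * 5 * power(5, 4)
= 5 * 5 * 5 * 5 * 5 * 5 * 5 * power(5, 3)
= 5 * 5 * 5 * 5 * 5 * 5 * 5 * 5 * power(5, 2)
= 5 * 5 * 5 * 5 * 5 * 5 * 5 * 5 * 5 * power(5, 1)
= 5 * 5 * 5 * 5 * 5 * 5 * 5 * 5 * 5 * 5 * power(5, 0)
= 5 * 5 * 5 * 5 * 5 * 5 * 5 * 5 * 5 * 5 * 1
= 9765625

9765625


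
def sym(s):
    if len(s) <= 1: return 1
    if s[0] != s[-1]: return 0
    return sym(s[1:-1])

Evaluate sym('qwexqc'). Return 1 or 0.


sym('qwexqc'): s[0]='q' != s[-1]='c' -> return 0
Result: 0 (not a palindrome)

0


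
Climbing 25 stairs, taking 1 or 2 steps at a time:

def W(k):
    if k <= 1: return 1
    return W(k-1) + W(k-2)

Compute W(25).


Building up from base cases:
W(0) = 1
W(1) = 1
W(2) = W(1) + W(0) = 1 + 1 = 2
W(3) = W(2) + W(1) = 2 + 1 = 3
W(4) = W(3) + W(2) = 3 + 2 = 5
W(5) = W(4) + W(3) = 5 + 3 = 8
W(6) = W(5) + W(4) = 8 + 5 = 13
W(7) = W(6) + W(5) = 13 + 8 = 21
W(8) = W(7) + W(6) = 21 + 13 = 34
W(9) = W(8) + W(7) = 34 + 21 = 55
W(10) = W(9) + W(8) = 55 + 34 = 89
W(11) = W(10) + W(9) = 89 + 55 = 144
W(12) = W(11) + W(10) = 144 + 89 = 233
W(13) = W(12) + W(11) = 233 + 144 = 377
W(14) = W(13) + W(12) = 377 + 233 = 610
W(15) = W(14) + W(13) = 610 + 377 = 987
W(16) = W(15) + W(14) = 987 + 610 = 1597
W(17) = W(16) + W(15) = 1597 + 987 = 2584
W(18) = W(17) + W(16) = 2584 + 1597 = 4181
W(19) = W(18) + W(17) = 4181 + 2584 = 6765
W(20) = W(19) + W(18) = 6765 + 4181 = 10946
W(21) = W(20) + W(19) = 10946 + 6765 = 17711
W(22) = W(21) + W(20) = 17711 + 10946 = 28657
W(23) = W(22) + W(21) = 28657 + 17711 = 46368
W(24) = W(23) + W(22) = 46368 + 28657 = 75025
W(25) = W(24) + W(23) = 75025 + 46368 = 121393

121393


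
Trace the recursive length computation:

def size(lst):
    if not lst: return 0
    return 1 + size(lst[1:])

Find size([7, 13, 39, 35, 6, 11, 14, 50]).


size([7, 13, 39, 35, 6, 11, 14, 50]) = 1 + size([13, 39, 35, 6, 11, 14, 50])
size([13, 39, 35, 6, 11, 14, 50]) = 1 + size([39, 35, 6, 11, 14, 50])
size([39, 35, 6, 11, 14, 50]) = 1 + size([35, 6, 11, 14, 50])
size([35, 6, 11, 14, 50]) = 1 + size([6, 11, 14, 50])
size([6, 11, 14, 50]) = 1 + size([11, 14, 50])
size([11, 14, 50]) = 1 + size([14, 50])
size([14, 50]) = 1 + size([50])
size([50]) = 1 + size([])
size([]) = 0  (base case)
Unwinding: 1 + 1 + 1 + 1 + 1 + 1 + 1 + 1 + 0 = 8

8


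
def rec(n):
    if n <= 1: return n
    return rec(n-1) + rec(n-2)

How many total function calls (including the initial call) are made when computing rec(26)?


Let C(n) = total calls for rec(n)
C(0) = 1, C(1) = 1
C(2) = 1 + C(1) + C(0) = 1 + 1 + 1 = 3
C(3) = 1 + C(2) + C(1) = 1 + 3 + 1 = 5
C(4) = 1 + C(3) + C(2) = 1 + 5 + 3 = 9
C(5) = 1 + C(4) + C(3) = 1 + 9 + 5 = 15
C(6) = 1 + C(5) + C(4) = 1 + 15 + 9 = 25
C(7) = 1 + C(6) + C(5) = 1 + 25 + 15 = 41
C(8) = 1 + C(7) + C(6) = 1 + 41 + 25 = 67
C(9) = 1 + C(8) + C(7) = 1 + 67 + 41 = 109
C(10) = 1 + C(9) + C(8) = 1 + 109 + 67 = 177
C(11) = 1 + C(10) + C(9) = 1 + 177 + 109 = 287
C(12) = 1 + C(11) + C(10) = 1 + 287 + 177 = 465
C(13) = 1 + C(12) + C(11) = 1 + 465 + 287 = 753
C(14) = 1 + C(13) + C(12) = 1 + 753 + 465 = 1219
C(15) = 1 + C(14) + C(13) = 1 + 1219 + 753 = 1973
C(16) = 1 + C(15) + C(14) = 1 + 1973 + 1219 = 3193
C(17) = 1 + C(16) + C(15) = 1 + 3193 + 1973 = 5167
C(18) = 1 + C(17) + C(16) = 1 + 5167 + 3193 = 8361
C(19) = 1 + C(18) + C(17) = 1 + 8361 + 5167 = 13529
C(20) = 1 + C(19) + C(18) = 1 + 13529 + 8361 = 21891
C(21) = 1 + C(20) + C(19) = 1 + 21891 + 13529 = 35421
C(22) = 1 + C(21) + C(20) = 1 + 35421 + 21891 = 57313
C(23) = 1 + C(22) + C(21) = 1 + 57313 + 35421 = 92735
C(24) = 1 + C(23) + C(22) = 1 + 92735 + 57313 = 150049
C(25) = 1 + C(24) + C(23) = 1 + 150049 + 92735 = 242785
C(26) = 1 + C(25) + C(24) = 1 + 242785 + 150049 = 392835

392835


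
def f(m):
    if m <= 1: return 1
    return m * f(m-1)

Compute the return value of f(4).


f(4)
= 4 * f(3)
= 4 * 3 * f(2)
= 4 * 3 * 2 * f(1)
= 4 * 3 * 2 * 1
= 24

24


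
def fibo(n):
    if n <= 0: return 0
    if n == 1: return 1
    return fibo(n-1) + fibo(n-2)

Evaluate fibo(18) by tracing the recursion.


Computing fibo(18) bottom-up:
fibo(0) = 0
fibo(1) = 1
fibo(2) = fibo(1) + fibo(0) = 1 + 0 = 1
fibo(3) = fibo(2) + fibo(1) = 1 + 1 = 2
fibo(4) = fibo(3) + fibo(2) = 2 + 1 = 3
fibo(5) = fibo(4) + fibo(3) = 3 + 2 = 5
fibo(6) = fibo(5) + fibo(4) = 5 + 3 = 8
fibo(7) = fibo(6) + fibo(5) = 8 + 5 = 13
fibo(8) = fibo(7) + fibo(6) = 13 + 8 = 21
fibo(9) = fibo(8) + fibo(7) = 21 + 13 = 34
fibo(10) = fibo(9) + fibo(8) = 34 + 21 = 55
fibo(11) = fibo(10) + fibo(9) = 55 + 34 = 89
fibo(12) = fibo(11) + fibo(10) = 89 + 55 = 144
fibo(13) = fibo(12) + fibo(11) = 144 + 89 = 233
fibo(14) = fibo(13) + fibo(12) = 233 + 144 = 377
fibo(15) = fibo(14) + fibo(13) = 377 + 233 = 610
fibo(16) = fibo(15) + fibo(14) = 610 + 377 = 987
fibo(17) = fibo(16) + fibo(15) = 987 + 610 = 1597
fibo(18) = fibo(17) + fibo(16) = 1597 + 987 = 2584

2584


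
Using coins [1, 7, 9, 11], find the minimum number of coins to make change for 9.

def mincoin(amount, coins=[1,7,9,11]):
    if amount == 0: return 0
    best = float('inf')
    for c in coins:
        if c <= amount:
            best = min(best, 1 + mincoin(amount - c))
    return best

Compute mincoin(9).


Building up with DP:
mincoin(0) = 0
mincoin(1) = min(1+mincoin(0)=1+0=1) = 1
mincoin(2) = min(1+mincoin(1)=1+1=2) = 2
mincoin(3) = min(1+mincoin(2)=1+2=3) = 3
mincoin(4) = min(1+mincoin(3)=1+3=4) = 4
mincoin(5) = min(1+mincoin(4)=1+4=5) = 5
mincoin(6) = min(1+mincoin(5)=1+5=6) = 6
mincoin(7) = min(1+mincoin(6)=1+6=7, 1+mincoin(0)=1+0=1) = 1
mincoin(8) = min(1+mincoin(7)=1+1=2, 1+mincoin(1)=1+1=2) = 2
mincoin(9) = min(1+mincoin(8)=1+2=3, 1+mincoin(2)=1+2=3, 1+mincoin(0)=1+0=1) = 1

1


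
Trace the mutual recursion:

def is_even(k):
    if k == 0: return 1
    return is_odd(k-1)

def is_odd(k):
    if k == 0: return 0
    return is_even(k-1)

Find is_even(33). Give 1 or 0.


is_even(33) = is_odd(32)
is_odd(32) = is_even(31)
is_even(31) = is_odd(30)
is_odd(30) = is_even(29)
is_even(29) = is_odd(28)
is_odd(28) = is_even(27)
is_even(27) = is_odd(26)
is_odd(26) = is_even(25)
is_even(25) = is_odd(24)
is_odd(24) = is_even(23)
is_even(23) = is_odd(22)
is_odd(22) = is_even(21)
is_even(21) = is_odd(20)
is_odd(20) = is_even(19)
is_even(19) = is_odd(18)
is_odd(18) = is_even(17)
is_even(17) = is_odd(16)
is_odd(16) = is_even(15)
is_even(15) = is_odd(14)
is_odd(14) = is_even(13)
is_even(13) = is_odd(12)
is_odd(12) = is_even(11)
is_even(11) = is_odd(10)
is_odd(10) = is_even(9)
is_even(9) = is_odd(8)
is_odd(8) = is_even(7)
is_even(7) = is_odd(6)
is_odd(6) = is_even(5)
is_even(5) = is_odd(4)
is_odd(4) = is_even(3)
is_even(3) = is_odd(2)
is_odd(2) = is_even(1)
is_even(1) = is_odd(0)
is_odd(0) = 0  (base case)
Result: 0

0


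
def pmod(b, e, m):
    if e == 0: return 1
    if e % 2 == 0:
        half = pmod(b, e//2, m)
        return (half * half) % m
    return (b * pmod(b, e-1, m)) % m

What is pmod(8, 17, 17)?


pmod(8, 17, 17): e is odd, compute pmod(8, 16, 17)
  pmod(8, 16, 17): e is even, compute pmod(8, 8, 17)
    pmod(8, 8, 17): e is even, compute pmod(8, 4, 17)
      pmod(8, 4, 17): e is even, compute pmod(8, 2, 17)
        pmod(8, 2, 17): e is even, compute pmod(8, 1, 17)
          pmod(8, 1, 17): e is odd, compute pmod(8, 0, 17)
          pmod(8, 0, 17) = 1
          (8 * 1) % 17 = 8
        half=8, (8*8) % 17 = 13
      half=13, (13*13) % 17 = 16
    half=16, (16*16) % 17 = 1
  half=1, (1*1) % 17 = 1
(8 * 1) % 17 = 8

8


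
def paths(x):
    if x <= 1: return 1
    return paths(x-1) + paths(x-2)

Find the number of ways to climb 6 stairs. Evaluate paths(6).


Building up from base cases:
paths(0) = 1
paths(1) = 1
paths(2) = paths(1) + paths(0) = 1 + 1 = 2
paths(3) = paths(2) + paths(1) = 2 + 1 = 3
paths(4) = paths(3) + paths(2) = 3 + 2 = 5
paths(5) = paths(4) + paths(3) = 5 + 3 = 8
paths(6) = paths(5) + paths(4) = 8 + 5 = 13

13


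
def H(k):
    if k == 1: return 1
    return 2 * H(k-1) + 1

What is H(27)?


H(27) = 2 * H(26) + 1
H(26) = 2 * H(25) + 1
H(25) = 2 * H(24) + 1
H(24) = 2 * H(23) + 1
H(23) = 2 * H(22) + 1
H(22) = 2 * H(21) + 1
H(21) = 2 * H(20) + 1
H(20) = 2 * H(19) + 1
H(19) = 2 * H(18) + 1
H(18) = 2 * H(17) + 1
H(17) = 2 * H(16) + 1
H(16) = 2 * H(15) + 1
H(15) = 2 * H(14) + 1
H(14) = 2 * H(13) + 1
H(13) = 2 * H(12) + 1
H(12) = 2 * H(11) + 1
H(11) = 2 * H(10) + 1
H(10) = 2 * H(9) + 1
H(9) = 2 * H(8) + 1
H(8) = 2 * H(7) + 1
H(7) = 2 * H(6) + 1
H(6) = 2 * H(5) + 1
H(5) = 2 * H(4) + 1
H(4) = 2 * H(3) + 1
H(3) = 2 * H(2) + 1
H(2) = 2 * H(1) + 1
H(1) = 1  (base case)
H(2) = 2 * 1 + 1 = 3
H(3) = 2 * 3 + 1 = 7
H(4) = 2 * 7 + 1 = 15
H(5) = 2 * 15 + 1 = 31
H(6) = 2 * 31 + 1 = 63
H(7) = 2 * 63 + 1 = 127
H(8) = 2 * 127 + 1 = 255
H(9) = 2 * 255 + 1 = 511
H(10) = 2 * 511 + 1 = 1023
H(11) = 2 * 1023 + 1 = 2047
H(12) = 2 * 2047 + 1 = 4095
H(13) = 2 * 4095 + 1 = 8191
H(14) = 2 * 8191 + 1 = 16383
H(15) = 2 * 16383 + 1 = 32767
H(16) = 2 * 32767 + 1 = 65535
H(17) = 2 * 65535 + 1 = 131071
H(18) = 2 * 131071 + 1 = 262143
H(19) = 2 * 262143 + 1 = 524287
H(20) = 2 * 524287 + 1 = 1048575
H(21) = 2 * 1048575 + 1 = 2097151
H(22) = 2 * 2097151 + 1 = 4194303
H(23) = 2 * 4194303 + 1 = 8388607
H(24) = 2 * 8388607 + 1 = 16777215
H(25) = 2 * 16777215 + 1 = 33554431
H(26) = 2 * 33554431 + 1 = 67108863
H(27) = 2 * 67108863 + 1 = 134217727

134217727


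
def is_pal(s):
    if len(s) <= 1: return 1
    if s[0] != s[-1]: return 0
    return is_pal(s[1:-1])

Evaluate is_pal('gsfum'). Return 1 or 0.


is_pal('gsfum'): s[0]='g' != s[-1]='m' -> return 0
Result: 0 (not a palindrome)

0


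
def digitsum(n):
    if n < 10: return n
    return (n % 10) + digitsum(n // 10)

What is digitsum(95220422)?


digitsum(95220422) = 2 + digitsum(9522042)
digitsum(9522042) = 2 + digitsum(952204)
digitsum(952204) = 4 + digitsum(95220)
digitsum(95220) = 0 + digitsum(9522)
digitsum(9522) = 2 + digitsum(952)
digitsum(952) = 2 + digitsum(95)
digitsum(95) = 5 + digitsum(9)
digitsum(9) = 9  (base case)
Total: 2 + 2 + 4 + 0 + 2 + 2 + 5 + 9 = 26

26


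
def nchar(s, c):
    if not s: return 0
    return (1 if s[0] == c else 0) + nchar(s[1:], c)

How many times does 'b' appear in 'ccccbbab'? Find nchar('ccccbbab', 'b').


s[0]='c' != 'b' -> 0
s[0]='c' != 'b' -> 0
s[0]='c' != 'b' -> 0
s[0]='c' != 'b' -> 0
s[0]='b' == 'b' -> 1
s[0]='b' == 'b' -> 1
s[0]='a' != 'b' -> 0
s[0]='b' == 'b' -> 1
Sum: 0 + 0 + 0 + 0 + 1 + 1 + 0 + 1 = 3

3


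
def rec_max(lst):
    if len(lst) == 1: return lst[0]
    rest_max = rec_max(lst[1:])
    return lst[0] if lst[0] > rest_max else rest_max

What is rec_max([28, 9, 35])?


rec_max([28, 9, 35]): compare 28 with rec_max([9, 35])
rec_max([9, 35]): compare 9 with rec_max([35])
rec_max([35]) = 35  (base case)
Compare 9 with 35 -> 35
Compare 28 with 35 -> 35

35


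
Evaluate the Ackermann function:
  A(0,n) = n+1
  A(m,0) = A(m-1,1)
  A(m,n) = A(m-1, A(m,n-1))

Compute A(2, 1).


A(2, 1) = A(1, A(2, 0))
  A(2, 0) = A(1, 1)
    A(1, 1) = A(0, A(1, 0))
      A(1, 0) = A(0, 1)
        A(0, 1) = 2
      = A(0, 2)
      A(0, 2) = 3
  = A(1, 3)
  A(1, 3) = A(0, A(1, 2))
    A(1, 2) = A(0, A(1, 1))
      A(1, 1) = A(0, A(1, 0))
        A(1, 0) = A(0, 1)
          A(0, 1) = 2
        = A(0, 2)
        A(0, 2) = 3
      = A(0, 3)
      A(0, 3) = 4
    = A(0, 4)
    A(0, 4) = 5
Result: A(2, 1) = 5

5


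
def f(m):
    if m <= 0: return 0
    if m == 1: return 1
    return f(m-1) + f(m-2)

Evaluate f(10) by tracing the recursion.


Computing f(10) bottom-up:
f(0) = 0
f(1) = 1
f(2) = f(1) + f(0) = 1 + 0 = 1
f(3) = f(2) + f(1) = 1 + 1 = 2
f(4) = f(3) + f(2) = 2 + 1 = 3
f(5) = f(4) + f(3) = 3 + 2 = 5
f(6) = f(5) + f(4) = 5 + 3 = 8
f(7) = f(6) + f(5) = 8 + 5 = 13
f(8) = f(7) + f(6) = 13 + 8 = 21
f(9) = f(8) + f(7) = 21 + 13 = 34
f(10) = f(9) + f(8) = 34 + 21 = 55

55


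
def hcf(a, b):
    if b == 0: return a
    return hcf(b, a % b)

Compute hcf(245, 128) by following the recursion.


hcf(245, 128) = hcf(128, 117)
hcf(128, 117) = hcf(117, 11)
hcf(117, 11) = hcf(11, 7)
hcf(11, 7) = hcf(7, 4)
hcf(7, 4) = hcf(4, 3)
hcf(4, 3) = hcf(3, 1)
hcf(3, 1) = hcf(1, 0)
hcf(1, 0) = 1  (base case)

1


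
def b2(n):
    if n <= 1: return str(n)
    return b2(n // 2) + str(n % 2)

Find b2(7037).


b2(7037) = b2(3518) + '1'
b2(3518) = b2(1759) + '0'
b2(1759) = b2(879) + '1'
b2(879) = b2(439) + '1'
b2(439) = b2(219) + '1'
b2(219) = b2(109) + '1'
b2(109) = b2(54) + '1'
b2(54) = b2(27) + '0'
b2(27) = b2(13) + '1'
b2(13) = b2(6) + '1'
b2(6) = b2(3) + '0'
b2(3) = b2(1) + '1'
b2(1) = '1'  (base case)
Concatenating: '1' + '1' + '0' + '1' + '1' + '0' + '1' + '1' + '1' + '1' + '1' + '0' + '1' = '1101101111101'

1101101111101


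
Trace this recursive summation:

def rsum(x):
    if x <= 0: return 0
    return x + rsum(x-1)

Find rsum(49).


rsum(49)
= 49 + 48 + 47 + 46 + 45 + 44 + 43 + 42 + 41 + 40 + 39 + 38 + 37 + 36 + 35 + 34 + 33 + 32 + 31 + 30 + 29 + 28 + 27 + 26 + 25 + 24 + 23 + 22 + 21 + 20 + 19 + 18 + 17 + 16 + 15 + 14 + 13 + 12 + 11 + 10 + 9 + 8 + 7 + 6 + 5 + 4 + 3 + 2 + 1 + rsum(0)
= 49 + 48 + 47 + 46 + 45 + 44 + 43 + 42 + 41 + 40 + 39 + 38 + 37 + 36 + 35 + 34 + 33 + 32 + 31 + 30 + 29 + 28 + 27 + 26 + 25 + 24 + 23 + 22 + 21 + 20 + 19 + 18 + 17 + 16 + 15 + 14 + 13 + 12 + 11 + 10 + 9 + 8 + 7 + 6 + 5 + 4 + 3 + 2 + 1 + 0
= 1225

1225


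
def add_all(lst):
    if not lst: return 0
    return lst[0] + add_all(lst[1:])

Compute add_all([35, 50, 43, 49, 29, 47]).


add_all([35, 50, 43, 49, 29, 47]) = 35 + add_all([50, 43, 49, 29, 47])
add_all([50, 43, 49, 29, 47]) = 50 + add_all([43, 49, 29, 47])
add_all([43, 49, 29, 47]) = 43 + add_all([49, 29, 47])
add_all([49, 29, 47]) = 49 + add_all([29, 47])
add_all([29, 47]) = 29 + add_all([47])
add_all([47]) = 47 + add_all([])
add_all([]) = 0  (base case)
Total: 35 + 50 + 43 + 49 + 29 + 47 + 0 = 253

253


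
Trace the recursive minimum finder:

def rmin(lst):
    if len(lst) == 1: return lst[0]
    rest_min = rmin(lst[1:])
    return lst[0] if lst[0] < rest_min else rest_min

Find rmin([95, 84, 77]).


rmin([95, 84, 77]): compare 95 with rmin([84, 77])
rmin([84, 77]): compare 84 with rmin([77])
rmin([77]) = 77  (base case)
Compare 84 with 77 -> 77
Compare 95 with 77 -> 77

77


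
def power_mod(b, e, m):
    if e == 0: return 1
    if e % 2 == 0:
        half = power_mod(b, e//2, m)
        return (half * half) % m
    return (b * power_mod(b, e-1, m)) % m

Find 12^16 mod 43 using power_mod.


power_mod(12, 16, 43): e is even, compute power_mod(12, 8, 43)
  power_mod(12, 8, 43): e is even, compute power_mod(12, 4, 43)
    power_mod(12, 4, 43): e is even, compute power_mod(12, 2, 43)
      power_mod(12, 2, 43): e is even, compute power_mod(12, 1, 43)
        power_mod(12, 1, 43): e is odd, compute power_mod(12, 0, 43)
          power_mod(12, 0, 43) = 1
        (12 * 1) % 43 = 12
      half=12, (12*12) % 43 = 15
    half=15, (15*15) % 43 = 10
  half=10, (10*10) % 43 = 14
half=14, (14*14) % 43 = 24

24


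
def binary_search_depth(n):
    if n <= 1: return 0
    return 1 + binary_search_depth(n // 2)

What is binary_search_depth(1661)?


1661 / 2 = 830
830 / 2 = 415
415 / 2 = 207
207 / 2 = 103
103 / 2 = 51
51 / 2 = 25
25 / 2 = 12
12 / 2 = 6
6 / 2 = 3
3 / 2 = 1
Reached 1 after 10 halvings

10


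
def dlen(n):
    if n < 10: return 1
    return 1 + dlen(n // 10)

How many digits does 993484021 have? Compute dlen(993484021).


dlen(993484021) = 1 + dlen(99348402)
dlen(99348402) = 1 + dlen(9934840)
dlen(9934840) = 1 + dlen(993484)
dlen(993484) = 1 + dlen(99348)
dlen(99348) = 1 + dlen(9934)
dlen(9934) = 1 + dlen(993)
dlen(993) = 1 + dlen(99)
dlen(99) = 1 + dlen(9)
dlen(9) = 1  (base case: 9 < 10)
Unwinding: 1 + 1 + 1 + 1 + 1 + 1 + 1 + 1 + 1 = 9

9


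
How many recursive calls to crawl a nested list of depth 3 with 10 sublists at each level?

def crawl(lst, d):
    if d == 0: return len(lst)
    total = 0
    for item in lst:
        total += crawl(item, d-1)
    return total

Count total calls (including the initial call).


At depth 0 (root): 1 call
At depth 1: each of 1 parents calls crawl on 10 children = 10 calls
At depth 2: each of 10 parents calls crawl on 10 children = 100 calls
At depth 3: each of 100 parents calls crawl on 10 children = 1000 calls
Total: 1 + 10 + 100 + 1000 = 1111

1111


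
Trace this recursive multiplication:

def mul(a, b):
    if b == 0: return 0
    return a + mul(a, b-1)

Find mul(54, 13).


mul(54, 13) = 54 + mul(54, 12)
mul(54, 12) = 54 + mul(54, 11)
mul(54, 11) = 54 + mul(54, 10)
mul(54, 10) = 54 + mul(54, 9)
mul(54, 9) = 54 + mul(54, 8)
mul(54, 8) = 54 + mul(54, 7)
mul(54, 7) = 54 + mul(54, 6)
mul(54, 6) = 54 + mul(54, 5)
mul(54, 5) = 54 + mul(54, 4)
mul(54, 4) = 54 + mul(54, 3)
mul(54, 3) = 54 + mul(54, 2)
mul(54, 2) = 54 + mul(54, 1)
mul(54, 1) = 54 + mul(54, 0)
mul(54, 0) = 0  (base case)
Total: 54 + 54 + 54 + 54 + 54 + 54 + 54 + 54 + 54 + 54 + 54 + 54 + 54 + 0 = 702

702


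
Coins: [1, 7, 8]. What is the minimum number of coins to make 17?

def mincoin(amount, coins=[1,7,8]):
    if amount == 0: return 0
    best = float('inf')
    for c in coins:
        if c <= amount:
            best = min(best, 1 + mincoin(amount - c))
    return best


Building up with DP:
mincoin(0) = 0
mincoin(1) = min(1+mincoin(0)=1+0=1) = 1
mincoin(2) = min(1+mincoin(1)=1+1=2) = 2
mincoin(3) = min(1+mincoin(2)=1+2=3) = 3
mincoin(4) = min(1+mincoin(3)=1+3=4) = 4
mincoin(5) = min(1+mincoin(4)=1+4=5) = 5
mincoin(6) = min(1+mincoin(5)=1+5=6) = 6
mincoin(7) = min(1+mincoin(6)=1+6=7, 1+mincoin(0)=1+0=1) = 1
mincoin(8) = min(1+mincoin(7)=1+1=2, 1+mincoin(1)=1+1=2, 1+mincoin(0)=1+0=1) = 1
mincoin(9) = min(1+mincoin(8)=1+1=2, 1+mincoin(2)=1+2=3, 1+mincoin(1)=1+1=2) = 2
mincoin(10) = min(1+mincoin(9)=1+2=3, 1+mincoin(3)=1+3=4, 1+mincoin(2)=1+2=3) = 3
mincoin(11) = min(1+mincoin(10)=1+3=4, 1+mincoin(4)=1+4=5, 1+mincoin(3)=1+3=4) = 4
mincoin(12) = min(1+mincoin(11)=1+4=5, 1+mincoin(5)=1+5=6, 1+mincoin(4)=1+4=5) = 5
mincoin(13) = min(1+mincoin(12)=1+5=6, 1+mincoin(6)=1+6=7, 1+mincoin(5)=1+5=6) = 6
mincoin(14) = min(1+mincoin(13)=1+6=7, 1+mincoin(7)=1+1=2, 1+mincoin(6)=1+6=7) = 2
mincoin(15) = min(1+mincoin(14)=1+2=3, 1+mincoin(8)=1+1=2, 1+mincoin(7)=1+1=2) = 2
mincoin(16) = min(1+mincoin(15)=1+2=3, 1+mincoin(9)=1+2=3, 1+mincoin(8)=1+1=2) = 2
mincoin(17) = min(1+mincoin(16)=1+2=3, 1+mincoin(10)=1+3=4, 1+mincoin(9)=1+2=3) = 3

3


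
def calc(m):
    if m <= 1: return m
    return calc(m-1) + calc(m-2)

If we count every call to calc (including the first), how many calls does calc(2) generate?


Let C(n) = total calls for calc(n)
C(0) = 1, C(1) = 1
C(2) = 1 + C(1) + C(0) = 1 + 1 + 1 = 3

3


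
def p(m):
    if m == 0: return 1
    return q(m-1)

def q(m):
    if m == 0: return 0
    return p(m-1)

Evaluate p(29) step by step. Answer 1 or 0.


p(29) = q(28)
q(28) = p(27)
p(27) = q(26)
q(26) = p(25)
p(25) = q(24)
q(24) = p(23)
p(23) = q(22)
q(22) = p(21)
p(21) = q(20)
q(20) = p(19)
p(19) = q(18)
q(18) = p(17)
p(17) = q(16)
q(16) = p(15)
p(15) = q(14)
q(14) = p(13)
p(13) = q(12)
q(12) = p(11)
p(11) = q(10)
q(10) = p(9)
p(9) = q(8)
q(8) = p(7)
p(7) = q(6)
q(6) = p(5)
p(5) = q(4)
q(4) = p(3)
p(3) = q(2)
q(2) = p(1)
p(1) = q(0)
q(0) = 0  (base case)
Result: 0

0


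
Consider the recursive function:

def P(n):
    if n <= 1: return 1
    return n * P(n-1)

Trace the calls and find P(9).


P(9)
= 9 * P(8)
= 9 * 8 * P(7)
= 9 * 8 * 7 * P(6)
= 9 * 8 * 7 * 6 * P(5)
= 9 * 8 * 7 * 6 * 5 * P(4)
= 9 * 8 * 7 * 6 * 5 * 4 * P(3)
= 9 * 8 * 7 * 6 * 5 * 4 * 3 * P(2)
= 9 * 8 * 7 * 6 * 5 * 4 * 3 * 2 * P(1)
= 9 * 8 * 7 * 6 * 5 * 4 * 3 * 2 * 1
= 362880

362880


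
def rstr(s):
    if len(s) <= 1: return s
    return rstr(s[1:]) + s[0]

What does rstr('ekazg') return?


rstr('ekazg') = rstr('kazg') + 'e'
rstr('kazg') = rstr('azg') + 'k'
rstr('azg') = rstr('zg') + 'a'
rstr('zg') = rstr('g') + 'z'
rstr('g') = 'g'  (base case)
Concatenating: 'g' + 'z' + 'a' + 'k' + 'e' = 'gzake'

gzake


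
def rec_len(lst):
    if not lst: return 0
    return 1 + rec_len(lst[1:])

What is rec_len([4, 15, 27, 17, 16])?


rec_len([4, 15, 27, 17, 16]) = 1 + rec_len([15, 27, 17, 16])
rec_len([15, 27, 17, 16]) = 1 + rec_len([27, 17, 16])
rec_len([27, 17, 16]) = 1 + rec_len([17, 16])
rec_len([17, 16]) = 1 + rec_len([16])
rec_len([16]) = 1 + rec_len([])
rec_len([]) = 0  (base case)
Unwinding: 1 + 1 + 1 + 1 + 1 + 0 = 5

5


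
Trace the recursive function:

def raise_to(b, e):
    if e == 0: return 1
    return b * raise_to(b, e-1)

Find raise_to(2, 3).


raise_to(2, 3)
= 2 * raise_to(2, 2)
= 2 * 2 * raise_to(2, 1)
= 2 * 2 * 2 * raise_to(2, 0)
= 2 * 2 * 2 * 1
= 8

8


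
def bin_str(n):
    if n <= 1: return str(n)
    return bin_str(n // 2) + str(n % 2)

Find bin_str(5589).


bin_str(5589) = bin_str(2794) + '1'
bin_str(2794) = bin_str(1397) + '0'
bin_str(1397) = bin_str(698) + '1'
bin_str(698) = bin_str(349) + '0'
bin_str(349) = bin_str(174) + '1'
bin_str(174) = bin_str(87) + '0'
bin_str(87) = bin_str(43) + '1'
bin_str(43) = bin_str(21) + '1'
bin_str(21) = bin_str(10) + '1'
bin_str(10) = bin_str(5) + '0'
bin_str(5) = bin_str(2) + '1'
bin_str(2) = bin_str(1) + '0'
bin_str(1) = '1'  (base case)
Concatenating: '1' + '0' + '1' + '0' + '1' + '1' + '1' + '0' + '1' + '0' + '1' + '0' + '1' = '1010111010101'

1010111010101


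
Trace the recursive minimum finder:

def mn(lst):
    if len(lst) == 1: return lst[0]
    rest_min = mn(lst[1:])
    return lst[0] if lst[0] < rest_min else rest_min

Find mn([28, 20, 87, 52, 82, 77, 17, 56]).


mn([28, 20, 87, 52, 82, 77, 17, 56]): compare 28 with mn([20, 87, 52, 82, 77, 17, 56])
mn([20, 87, 52, 82, 77, 17, 56]): compare 20 with mn([87, 52, 82, 77, 17, 56])
mn([87, 52, 82, 77, 17, 56]): compare 87 with mn([52, 82, 77, 17, 56])
mn([52, 82, 77, 17, 56]): compare 52 with mn([82, 77, 17, 56])
mn([82, 77, 17, 56]): compare 82 with mn([77, 17, 56])
mn([77, 17, 56]): compare 77 with mn([17, 56])
mn([17, 56]): compare 17 with mn([56])
mn([56]) = 56  (base case)
Compare 17 with 56 -> 17
Compare 77 with 17 -> 17
Compare 82 with 17 -> 17
Compare 52 with 17 -> 17
Compare 87 with 17 -> 17
Compare 20 with 17 -> 17
Compare 28 with 17 -> 17

17


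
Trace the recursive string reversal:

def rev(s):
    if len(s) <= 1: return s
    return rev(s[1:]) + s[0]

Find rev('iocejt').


rev('iocejt') = rev('ocejt') + 'i'
rev('ocejt') = rev('cejt') + 'o'
rev('cejt') = rev('ejt') + 'c'
rev('ejt') = rev('jt') + 'e'
rev('jt') = rev('t') + 'j'
rev('t') = 't'  (base case)
Concatenating: 't' + 'j' + 'e' + 'c' + 'o' + 'i' = 'tjecoi'

tjecoi


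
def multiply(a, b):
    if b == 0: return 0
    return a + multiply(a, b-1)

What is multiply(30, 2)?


multiply(30, 2) = 30 + multiply(30, 1)
multiply(30, 1) = 30 + multiply(30, 0)
multiply(30, 0) = 0  (base case)
Total: 30 + 30 + 0 = 60

60


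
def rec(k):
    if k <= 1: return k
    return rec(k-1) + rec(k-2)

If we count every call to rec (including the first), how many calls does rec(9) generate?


Let C(n) = total calls for rec(n)
C(0) = 1, C(1) = 1
C(2) = 1 + C(1) + C(0) = 1 + 1 + 1 = 3
C(3) = 1 + C(2) + C(1) = 1 + 3 + 1 = 5
C(4) = 1 + C(3) + C(2) = 1 + 5 + 3 = 9
C(5) = 1 + C(4) + C(3) = 1 + 9 + 5 = 15
C(6) = 1 + C(5) + C(4) = 1 + 15 + 9 = 25
C(7) = 1 + C(6) + C(5) = 1 + 25 + 15 = 41
C(8) = 1 + C(7) + C(6) = 1 + 41 + 25 = 67
C(9) = 1 + C(8) + C(7) = 1 + 67 + 41 = 109

109


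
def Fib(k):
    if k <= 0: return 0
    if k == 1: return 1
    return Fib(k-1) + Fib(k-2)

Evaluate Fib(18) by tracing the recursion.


Computing Fib(18) bottom-up:
Fib(0) = 0
Fib(1) = 1
Fib(2) = Fib(1) + Fib(0) = 1 + 0 = 1
Fib(3) = Fib(2) + Fib(1) = 1 + 1 = 2
Fib(4) = Fib(3) + Fib(2) = 2 + 1 = 3
Fib(5) = Fib(4) + Fib(3) = 3 + 2 = 5
Fib(6) = Fib(5) + Fib(4) = 5 + 3 = 8
Fib(7) = Fib(6) + Fib(5) = 8 + 5 = 13
Fib(8) = Fib(7) + Fib(6) = 13 + 8 = 21
Fib(9) = Fib(8) + Fib(7) = 21 + 13 = 34
Fib(10) = Fib(9) + Fib(8) = 34 + 21 = 55
Fib(11) = Fib(10) + Fib(9) = 55 + 34 = 89
Fib(12) = Fib(11) + Fib(10) = 89 + 55 = 144
Fib(13) = Fib(12) + Fib(11) = 144 + 89 = 233
Fib(14) = Fib(13) + Fib(12) = 233 + 144 = 377
Fib(15) = Fib(14) + Fib(13) = 377 + 233 = 610
Fib(16) = Fib(15) + Fib(14) = 610 + 377 = 987
Fib(17) = Fib(16) + Fib(15) = 987 + 610 = 1597
Fib(18) = Fib(17) + Fib(16) = 1597 + 987 = 2584

2584


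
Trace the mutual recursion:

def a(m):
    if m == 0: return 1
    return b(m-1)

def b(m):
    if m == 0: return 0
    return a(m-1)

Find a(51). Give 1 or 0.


a(51) = b(50)
b(50) = a(49)
a(49) = b(48)
b(48) = a(47)
a(47) = b(46)
b(46) = a(45)
a(45) = b(44)
b(44) = a(43)
a(43) = b(42)
b(42) = a(41)
a(41) = b(40)
b(40) = a(39)
a(39) = b(38)
b(38) = a(37)
a(37) = b(36)
b(36) = a(35)
a(35) = b(34)
b(34) = a(33)
a(33) = b(32)
b(32) = a(31)
a(31) = b(30)
b(30) = a(29)
a(29) = b(28)
b(28) = a(27)
a(27) = b(26)
b(26) = a(25)
a(25) = b(24)
b(24) = a(23)
a(23) = b(22)
b(22) = a(21)
a(21) = b(20)
b(20) = a(19)
a(19) = b(18)
b(18) = a(17)
a(17) = b(16)
b(16) = a(15)
a(15) = b(14)
b(14) = a(13)
a(13) = b(12)
b(12) = a(11)
a(11) = b(10)
b(10) = a(9)
a(9) = b(8)
b(8) = a(7)
a(7) = b(6)
b(6) = a(5)
a(5) = b(4)
b(4) = a(3)
a(3) = b(2)
b(2) = a(1)
a(1) = b(0)
b(0) = 0  (base case)
Result: 0

0


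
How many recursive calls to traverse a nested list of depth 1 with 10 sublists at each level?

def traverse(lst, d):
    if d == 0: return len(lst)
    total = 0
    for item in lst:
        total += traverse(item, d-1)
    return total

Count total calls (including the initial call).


At depth 0 (root): 1 call
At depth 1: each of 1 parents calls traverse on 10 children = 10 calls
Total: 1 + 10 = 11

11


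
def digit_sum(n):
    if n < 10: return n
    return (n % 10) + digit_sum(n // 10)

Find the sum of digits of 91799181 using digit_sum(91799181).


digit_sum(91799181) = 1 + digit_sum(9179918)
digit_sum(9179918) = 8 + digit_sum(917991)
digit_sum(917991) = 1 + digit_sum(91799)
digit_sum(91799) = 9 + digit_sum(9179)
digit_sum(9179) = 9 + digit_sum(917)
digit_sum(917) = 7 + digit_sum(91)
digit_sum(91) = 1 + digit_sum(9)
digit_sum(9) = 9  (base case)
Total: 1 + 8 + 1 + 9 + 9 + 7 + 1 + 9 = 45

45


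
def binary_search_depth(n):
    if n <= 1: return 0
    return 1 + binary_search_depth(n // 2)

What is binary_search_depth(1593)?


1593 / 2 = 796
796 / 2 = 398
398 / 2 = 199
199 / 2 = 99
99 / 2 = 49
49 / 2 = 24
24 / 2 = 12
12 / 2 = 6
6 / 2 = 3
3 / 2 = 1
Reached 1 after 10 halvings

10


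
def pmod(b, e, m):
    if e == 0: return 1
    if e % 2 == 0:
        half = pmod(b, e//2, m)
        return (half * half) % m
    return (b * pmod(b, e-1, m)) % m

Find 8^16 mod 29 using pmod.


pmod(8, 16, 29): e is even, compute pmod(8, 8, 29)
  pmod(8, 8, 29): e is even, compute pmod(8, 4, 29)
    pmod(8, 4, 29): e is even, compute pmod(8, 2, 29)
      pmod(8, 2, 29): e is even, compute pmod(8, 1, 29)
        pmod(8, 1, 29): e is odd, compute pmod(8, 0, 29)
          pmod(8, 0, 29) = 1
        (8 * 1) % 29 = 8
      half=8, (8*8) % 29 = 6
    half=6, (6*6) % 29 = 7
  half=7, (7*7) % 29 = 20
half=20, (20*20) % 29 = 23

23


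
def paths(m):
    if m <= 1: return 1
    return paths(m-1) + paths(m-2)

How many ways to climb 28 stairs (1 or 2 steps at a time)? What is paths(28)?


Building up from base cases:
paths(0) = 1
paths(1) = 1
paths(2) = paths(1) + paths(0) = 1 + 1 = 2
paths(3) = paths(2) + paths(1) = 2 + 1 = 3
paths(4) = paths(3) + paths(2) = 3 + 2 = 5
paths(5) = paths(4) + paths(3) = 5 + 3 = 8
paths(6) = paths(5) + paths(4) = 8 + 5 = 13
paths(7) = paths(6) + paths(5) = 13 + 8 = 21
paths(8) = paths(7) + paths(6) = 21 + 13 = 34
paths(9) = paths(8) + paths(7) = 34 + 21 = 55
paths(10) = paths(9) + paths(8) = 55 + 34 = 89
paths(11) = paths(10) + paths(9) = 89 + 55 = 144
paths(12) = paths(11) + paths(10) = 144 + 89 = 233
paths(13) = paths(12) + paths(11) = 233 + 144 = 377
paths(14) = paths(13) + paths(12) = 377 + 233 = 610
paths(15) = paths(14) + paths(13) = 610 + 377 = 987
paths(16) = paths(15) + paths(14) = 987 + 610 = 1597
paths(17) = paths(16) + paths(15) = 1597 + 987 = 2584
paths(18) = paths(17) + paths(16) = 2584 + 1597 = 4181
paths(19) = paths(18) + paths(17) = 4181 + 2584 = 6765
paths(20) = paths(19) + paths(18) = 6765 + 4181 = 10946
paths(21) = paths(20) + paths(19) = 10946 + 6765 = 17711
paths(22) = paths(21) + paths(20) = 17711 + 10946 = 28657
paths(23) = paths(22) + paths(21) = 28657 + 17711 = 46368
paths(24) = paths(23) + paths(22) = 46368 + 28657 = 75025
paths(25) = paths(24) + paths(23) = 75025 + 46368 = 121393
paths(26) = paths(25) + paths(24) = 121393 + 75025 = 196418
paths(27) = paths(26) + paths(25) = 196418 + 121393 = 317811
paths(28) = paths(27) + paths(26) = 317811 + 196418 = 514229

514229


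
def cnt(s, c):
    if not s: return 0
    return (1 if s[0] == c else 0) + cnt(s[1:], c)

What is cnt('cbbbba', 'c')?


s[0]='c' == 'c' -> 1
s[0]='b' != 'c' -> 0
s[0]='b' != 'c' -> 0
s[0]='b' != 'c' -> 0
s[0]='b' != 'c' -> 0
s[0]='a' != 'c' -> 0
Sum: 1 + 0 + 0 + 0 + 0 + 0 = 1

1


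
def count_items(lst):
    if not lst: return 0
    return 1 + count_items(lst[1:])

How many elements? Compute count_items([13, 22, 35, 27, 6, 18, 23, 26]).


count_items([13, 22, 35, 27, 6, 18, 23, 26]) = 1 + count_items([22, 35, 27, 6, 18, 23, 26])
count_items([22, 35, 27, 6, 18, 23, 26]) = 1 + count_items([35, 27, 6, 18, 23, 26])
count_items([35, 27, 6, 18, 23, 26]) = 1 + count_items([27, 6, 18, 23, 26])
count_items([27, 6, 18, 23, 26]) = 1 + count_items([6, 18, 23, 26])
count_items([6, 18, 23, 26]) = 1 + count_items([18, 23, 26])
count_items([18, 23, 26]) = 1 + count_items([23, 26])
count_items([23, 26]) = 1 + count_items([26])
count_items([26]) = 1 + count_items([])
count_items([]) = 0  (base case)
Unwinding: 1 + 1 + 1 + 1 + 1 + 1 + 1 + 1 + 0 = 8

8


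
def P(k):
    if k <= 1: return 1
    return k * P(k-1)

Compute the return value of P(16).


P(16)
= 16 * P(15)
= 16 * 15 * P(14)
= 16 * 15 * 14 * P(13)
= 16 * 15 * 14 * 13 * P(12)
= 16 * 15 * 14 * 13 * 12 * P(11)
= 16 * 15 * 14 * 13 * 12 * 11 * P(10)
= 16 * 15 * 14 * 13 * 12 * 11 * 10 * P(9)
= 16 * 15 * 14 * 13 * 12 * 11 * 10 * 9 * P(8)
= 16 * 15 * 14 * 13 * 12 * 11 * 10 * 9 * 8 * P(7)
= 16 * 15 * 14 * 13 * 12 * 11 * 10 * 9 * 8 * 7 * P(6)
= 16 * 15 * 14 * 13 * 12 * 11 * 10 * 9 * 8 * 7 * 6 * P(5)
= 16 * 15 * 14 * 13 * 12 * 11 * 10 * 9 * 8 * 7 * 6 * 5 * P(4)
= 16 * 15 * 14 * 13 * 12 * 11 * 10 * 9 * 8 * 7 * 6 * 5 * 4 * P(3)
= 16 * 15 * 14 * 13 * 12 * 11 * 10 * 9 * 8 * 7 * 6 * 5 * 4 * 3 * P(2)
= 16 * 15 * 14 * 13 * 12 * 11 * 10 * 9 * 8 * 7 * 6 * 5 * 4 * 3 * 2 * P(1)
= 16 * 15 * 14 * 13 * 12 * 11 * 10 * 9 * 8 * 7 * 6 * 5 * 4 * 3 * 2 * 1
= 20922789888000

20922789888000


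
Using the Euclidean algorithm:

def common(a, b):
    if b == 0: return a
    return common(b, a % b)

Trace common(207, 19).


common(207, 19) = common(19, 17)
common(19, 17) = common(17, 2)
common(17, 2) = common(2, 1)
common(2, 1) = common(1, 0)
common(1, 0) = 1  (base case)

1


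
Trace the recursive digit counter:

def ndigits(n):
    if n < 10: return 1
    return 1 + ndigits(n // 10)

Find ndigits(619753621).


ndigits(619753621) = 1 + ndigits(61975362)
ndigits(61975362) = 1 + ndigits(6197536)
ndigits(6197536) = 1 + ndigits(619753)
ndigits(619753) = 1 + ndigits(61975)
ndigits(61975) = 1 + ndigits(6197)
ndigits(6197) = 1 + ndigits(619)
ndigits(619) = 1 + ndigits(61)
ndigits(61) = 1 + ndigits(6)
ndigits(6) = 1  (base case: 6 < 10)
Unwinding: 1 + 1 + 1 + 1 + 1 + 1 + 1 + 1 + 1 = 9

9


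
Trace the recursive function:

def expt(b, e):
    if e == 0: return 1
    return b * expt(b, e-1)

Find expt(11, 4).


expt(11, 4)
= 11 * expt(11, 3)
= 11 * 11 * expt(11, 2)
= 11 * 11 * 11 * expt(11, 1)
= 11 * 11 * 11 * 11 * expt(11, 0)
= 11 * 11 * 11 * 11 * 1
= 14641

14641


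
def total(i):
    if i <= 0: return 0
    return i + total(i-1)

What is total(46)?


total(46)
= 46 + 45 + 44 + 43 + 42 + 41 + 40 + 39 + 38 + 37 + 36 + 35 + 34 + 33 + 32 + 31 + 30 + 29 + 28 + 27 + 26 + 25 + 24 + 23 + 22 + 21 + 20 + 19 + 18 + 17 + 16 + 15 + 14 + 13 + 12 + 11 + 10 + 9 + 8 + 7 + 6 + 5 + 4 + 3 + 2 + 1 + total(0)
= 46 + 45 + 44 + 43 + 42 + 41 + 40 + 39 + 38 + 37 + 36 + 35 + 34 + 33 + 32 + 31 + 30 + 29 + 28 + 27 + 26 + 25 + 24 + 23 + 22 + 21 + 20 + 19 + 18 + 17 + 16 + 15 + 14 + 13 + 12 + 11 + 10 + 9 + 8 + 7 + 6 + 5 + 4 + 3 + 2 + 1 + 0
= 1081

1081
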